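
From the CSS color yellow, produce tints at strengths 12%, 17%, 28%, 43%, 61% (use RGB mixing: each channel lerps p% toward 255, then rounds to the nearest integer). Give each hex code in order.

#ffff1f, #ffff2b, #ffff47, #ffff6e, #ffff9c

CSS yellow is rgb(255, 255, 0).
12%: (255→255, 255→255, 0 + 30.6 = 30.6→31) → #ffff1f
17%: (255→255, 255→255, 0 + 43.35 = 43.35→43) → #ffff2b
28%: (255→255, 255→255, 0 + 71.4 = 71.4→71) → #ffff47
43%: (255→255, 255→255, 0 + 109.65 = 109.65→110) → #ffff6e
61%: (255→255, 255→255, 0 + 155.55 = 155.55→156) → #ffff9c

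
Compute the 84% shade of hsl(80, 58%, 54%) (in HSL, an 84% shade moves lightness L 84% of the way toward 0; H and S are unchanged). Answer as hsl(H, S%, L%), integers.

hsl(80, 58%, 9%)

L moves 84% from 54 toward 0: 54 − 45.36 = 8.64 → 9.
H and S are unchanged.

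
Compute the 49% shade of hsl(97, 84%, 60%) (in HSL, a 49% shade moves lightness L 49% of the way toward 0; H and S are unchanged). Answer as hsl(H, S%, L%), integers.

L moves 49% from 60 toward 0: 60 − 29.4 = 30.6 → 31.
H and S are unchanged.

hsl(97, 84%, 31%)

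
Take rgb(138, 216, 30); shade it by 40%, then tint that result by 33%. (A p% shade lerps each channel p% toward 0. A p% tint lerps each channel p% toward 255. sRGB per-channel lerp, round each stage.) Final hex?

#8CAB60

Per channel, c → c + 0.4(0 − c):
  R: 138 − 55.2 = 82.8 → 83
  G: 216 + 0.4×(0−216) = 216 − 86.4 = 129.6 → 130
  B: 30 − 12 = 18 → 18
After the shade: rgb(83, 130, 18) = #538212.
Lerp each channel 33% toward 255:
  R: 83 + 0.33×(255−83) = 83 + 56.76 = 139.76 → 140
  G: 130 + 41.25 = 171.25 → 171
  B: 18 + 0.33×(255−18) = 18 + 78.21 = 96.21 → 96
rgb(140, 171, 96) = #8CAB60.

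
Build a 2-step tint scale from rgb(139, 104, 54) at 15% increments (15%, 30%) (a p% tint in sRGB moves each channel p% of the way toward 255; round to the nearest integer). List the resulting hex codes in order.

15%: (139 + 17.4 = 156.4→156, 104 + 22.65 = 126.65→127, 54 + 30.15 = 84.15→84) → #9C7F54
30%: (139 + 34.8 = 173.8→174, 104 + 45.3 = 149.3→149, 54 + 60.3 = 114.3→114) → #AE9572

#9C7F54, #AE9572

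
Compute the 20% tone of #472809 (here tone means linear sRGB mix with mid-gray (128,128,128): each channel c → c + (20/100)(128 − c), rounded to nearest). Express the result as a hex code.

#523A21

#472809 is rgb(71, 40, 9).
A 20% tone moves each channel 20% toward 128:
  R: 71 + 0.2×(128−71) = 71 + 11.4 = 82.4 → 82
  G: 40 + 0.2×(128−40) = 40 + 17.6 = 57.6 → 58
  B: 9 + 0.2×(128−9) = 9 + 23.8 = 32.8 → 33
rgb(82, 58, 33) = #523A21.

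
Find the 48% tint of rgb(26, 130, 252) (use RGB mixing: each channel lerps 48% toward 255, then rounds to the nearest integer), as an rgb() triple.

A 48% tint moves each channel 48% toward 255:
  R: 26 + 0.48×(255−26) = 26 + 109.92 = 135.92 → 136
  G: 130 + 0.48×(255−130) = 130 + 60 = 190 → 190
  B: 252 + 0.48×(255−252) = 252 + 1.44 = 253.44 → 253

rgb(136, 190, 253)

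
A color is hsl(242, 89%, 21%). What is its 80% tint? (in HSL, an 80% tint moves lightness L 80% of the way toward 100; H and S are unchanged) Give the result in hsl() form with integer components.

hsl(242, 89%, 84%)

L moves 80% from 21 toward 100: 21 + 63.2 = 84.2 → 84.
H and S are unchanged.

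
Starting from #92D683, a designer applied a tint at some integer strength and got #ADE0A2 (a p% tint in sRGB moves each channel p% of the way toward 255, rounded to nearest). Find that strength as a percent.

25%

#92D683 is rgb(146, 214, 131); #ADE0A2 is rgb(173, 224, 162).
On the B channel (widest range): 162 ≈ 131 + (p/100)(255 − 131), so p ≈ 100×(162 − 131)/(255 − 131) = 3100/124 = 25.00.
p = 25 reproduces all three channels after rounding.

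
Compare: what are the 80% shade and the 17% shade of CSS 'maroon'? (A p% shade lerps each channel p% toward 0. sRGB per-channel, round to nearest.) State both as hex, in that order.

CSS maroon is rgb(128, 0, 0).
80% shade:
  R: 128 + 0.8×(0−128) = 128 − 102.4 = 25.6 → 26
  G: 0 + 0.8×(0−0) = 0 + 0 = 0 → 0
  B: 0 + 0.8×(0−0) = 0 + 0 = 0 → 0
  → #1a0000
17% shade:
  R: 128 − 21.76 = 106.24 → 106
  G: 0 + 0.17×(0−0) = 0 + 0 = 0 → 0
  B: 0 + 0 = 0 → 0
  → #6a0000

#1a0000, #6a0000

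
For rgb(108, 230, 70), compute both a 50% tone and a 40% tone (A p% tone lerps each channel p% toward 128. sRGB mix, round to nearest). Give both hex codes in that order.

#76B363, #74BD5D

50% tone:
  R: 108 + 0.5×(128−108) = 108 + 10 = 118 → 118
  G: 230 − 51 = 179 → 179
  B: 70 + 29 = 99 → 99
  → #76B363
40% tone:
  R: 108 + 0.4×(128−108) = 108 + 8 = 116 → 116
  G: 230 + 0.4×(128−230) = 230 − 40.8 = 189.2 → 189
  B: 70 + 23.2 = 93.2 → 93
  → #74BD5D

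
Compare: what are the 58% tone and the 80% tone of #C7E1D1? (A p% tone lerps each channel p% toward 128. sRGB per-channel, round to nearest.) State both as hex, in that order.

#C7E1D1 is rgb(199, 225, 209).
58% tone:
  R: 199 + 0.58×(128−199) = 199 − 41.18 = 157.82 → 158
  G: 225 + 0.58×(128−225) = 225 − 56.26 = 168.74 → 169
  B: 209 + 0.58×(128−209) = 209 − 46.98 = 162.02 → 162
  → #9EA9A2
80% tone:
  R: 199 − 56.8 = 142.2 → 142
  G: 225 − 77.6 = 147.4 → 147
  B: 209 + 0.8×(128−209) = 209 − 64.8 = 144.2 → 144
  → #8E9390

#9EA9A2, #8E9390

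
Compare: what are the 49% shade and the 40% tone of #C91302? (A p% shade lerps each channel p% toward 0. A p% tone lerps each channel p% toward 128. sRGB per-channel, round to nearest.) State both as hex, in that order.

#670A01, #AC3F34

#C91302 is rgb(201, 19, 2).
49% shade:
  R: 201 − 98.49 = 102.51 → 103
  G: 19 + 0.49×(0−19) = 19 − 9.31 = 9.69 → 10
  B: 2 + 0.49×(0−2) = 2 − 0.98 = 1.02 → 1
  → #670A01
40% tone:
  R: 201 − 29.2 = 171.8 → 172
  G: 19 + 43.6 = 62.6 → 63
  B: 2 + 0.4×(128−2) = 2 + 50.4 = 52.4 → 52
  → #AC3F34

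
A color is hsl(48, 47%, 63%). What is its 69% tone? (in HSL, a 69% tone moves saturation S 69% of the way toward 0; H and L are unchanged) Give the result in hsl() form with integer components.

hsl(48, 15%, 63%)

S moves 69% from 47 toward 0: 47 − 32.43 = 14.57 → 15.
H and L are unchanged.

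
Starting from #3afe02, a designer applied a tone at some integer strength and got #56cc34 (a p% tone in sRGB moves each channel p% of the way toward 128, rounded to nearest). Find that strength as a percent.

#3afe02 is rgb(58, 254, 2); #56cc34 is rgb(86, 204, 52).
On the G channel (widest range): 204 ≈ 254 + (p/100)(128 − 254), so p ≈ 100×(204 − 254)/(128 − 254) = -5000/-126 = 39.68.
p = 40 reproduces all three channels after rounding.

40%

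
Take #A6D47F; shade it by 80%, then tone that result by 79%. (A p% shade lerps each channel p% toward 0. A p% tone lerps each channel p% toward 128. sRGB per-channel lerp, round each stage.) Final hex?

#6C6E6A

#A6D47F is rgb(166, 212, 127).
Per channel, c → c + 0.8(0 − c):
  R: 166 + 0.8×(0−166) = 166 − 132.8 = 33.2 → 33
  G: 212 + 0.8×(0−212) = 212 − 169.6 = 42.4 → 42
  B: 127 + 0.8×(0−127) = 127 − 101.6 = 25.4 → 25
After the shade: rgb(33, 42, 25) = #212A19.
A 79% tone moves each channel 79% toward 128:
  R: 33 + 0.79×(128−33) = 33 + 75.05 = 108.05 → 108
  G: 42 + 0.79×(128−42) = 42 + 67.94 = 109.94 → 110
  B: 25 + 81.37 = 106.37 → 106
rgb(108, 110, 106) = #6C6E6A.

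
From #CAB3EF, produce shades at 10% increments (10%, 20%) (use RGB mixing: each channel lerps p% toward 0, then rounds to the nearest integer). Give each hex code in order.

#B6A1D7, #A28FBF

#CAB3EF is rgb(202, 179, 239).
10%: (202 − 20.2 = 181.8→182, 179 − 17.9 = 161.1→161, 239 − 23.9 = 215.1→215) → #B6A1D7
20%: (202 − 40.4 = 161.6→162, 179 − 35.8 = 143.2→143, 239 − 47.8 = 191.2→191) → #A28FBF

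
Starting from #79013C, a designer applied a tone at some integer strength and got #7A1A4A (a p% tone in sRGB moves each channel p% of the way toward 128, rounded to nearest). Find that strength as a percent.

20%

#79013C is rgb(121, 1, 60); #7A1A4A is rgb(122, 26, 74).
On the G channel (widest range): 26 ≈ 1 + (p/100)(128 − 1), so p ≈ 100×(26 − 1)/(128 − 1) = 2500/127 = 19.69.
p = 20 reproduces all three channels after rounding.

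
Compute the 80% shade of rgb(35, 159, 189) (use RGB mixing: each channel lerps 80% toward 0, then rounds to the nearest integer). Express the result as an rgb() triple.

rgb(7, 32, 38)

Per channel, c → c + 0.8(0 − c):
  R: 35 + 0.8×(0−35) = 35 − 28 = 7 → 7
  G: 159 − 127.2 = 31.8 → 32
  B: 189 + 0.8×(0−189) = 189 − 151.2 = 37.8 → 38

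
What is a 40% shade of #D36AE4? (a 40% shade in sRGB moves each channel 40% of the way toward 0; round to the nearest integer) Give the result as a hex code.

#D36AE4 is rgb(211, 106, 228).
Per channel, c → c + 0.4(0 − c):
  R: 211 + 0.4×(0−211) = 211 − 84.4 = 126.6 → 127
  G: 106 − 42.4 = 63.6 → 64
  B: 228 + 0.4×(0−228) = 228 − 91.2 = 136.8 → 137
rgb(127, 64, 137) = #7F4089.

#7F4089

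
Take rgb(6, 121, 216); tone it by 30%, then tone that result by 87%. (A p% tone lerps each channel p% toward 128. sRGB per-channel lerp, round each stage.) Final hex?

#757F88

Per channel, c → c + 0.3(128 − c):
  R: 6 + 0.3×(128−6) = 6 + 36.6 = 42.6 → 43
  G: 121 + 2.1 = 123.1 → 123
  B: 216 − 26.4 = 189.6 → 190
After the tone: rgb(43, 123, 190) = #2B7BBE.
Per channel, c → c + 0.87(128 − c):
  R: 43 + 0.87×(128−43) = 43 + 73.95 = 116.95 → 117
  G: 123 + 4.35 = 127.35 → 127
  B: 190 + 0.87×(128−190) = 190 − 53.94 = 136.06 → 136
rgb(117, 127, 136) = #757F88.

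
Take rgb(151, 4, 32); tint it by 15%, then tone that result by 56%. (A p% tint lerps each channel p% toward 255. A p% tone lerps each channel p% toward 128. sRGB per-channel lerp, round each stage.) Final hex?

Per channel, c → c + 0.15(255 − c):
  R: 151 + 15.6 = 166.6 → 167
  G: 4 + 37.65 = 41.65 → 42
  B: 32 + 0.15×(255−32) = 32 + 33.45 = 65.45 → 65
After the tint: rgb(167, 42, 65) = #A72A41.
A 56% tone moves each channel 56% toward 128:
  R: 167 + 0.56×(128−167) = 167 − 21.84 = 145.16 → 145
  G: 42 + 0.56×(128−42) = 42 + 48.16 = 90.16 → 90
  B: 65 + 35.28 = 100.28 → 100
rgb(145, 90, 100) = #915A64.

#915A64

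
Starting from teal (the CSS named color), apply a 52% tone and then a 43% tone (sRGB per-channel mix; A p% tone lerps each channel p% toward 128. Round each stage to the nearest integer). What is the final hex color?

CSS teal is rgb(0, 128, 128).
Per channel, c → c + 0.52(128 − c):
  R: 0 + 66.56 = 66.56 → 67
  G: 128 + 0.52×(128−128) = 128 + 0 = 128 → 128
  B: 128 + 0.52×(128−128) = 128 + 0 = 128 → 128
After the tone: rgb(67, 128, 128) = #438080.
A 43% tone moves each channel 43% toward 128:
  R: 67 + 0.43×(128−67) = 67 + 26.23 = 93.23 → 93
  G: 128 + 0 = 128 → 128
  B: 128 + 0.43×(128−128) = 128 + 0 = 128 → 128
rgb(93, 128, 128) = #5D8080.

#5D8080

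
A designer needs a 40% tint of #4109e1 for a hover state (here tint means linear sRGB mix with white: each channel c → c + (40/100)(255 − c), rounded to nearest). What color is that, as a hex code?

#8d6bed

#4109e1 is rgb(65, 9, 225).
Lerp each channel 40% toward 255:
  R: 65 + 76 = 141 → 141
  G: 9 + 0.4×(255−9) = 9 + 98.4 = 107.4 → 107
  B: 225 + 12 = 237 → 237
rgb(141, 107, 237) = #8d6bed.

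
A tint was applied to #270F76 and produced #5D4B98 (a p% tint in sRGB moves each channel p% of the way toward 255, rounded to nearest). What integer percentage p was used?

#270F76 is rgb(39, 15, 118); #5D4B98 is rgb(93, 75, 152).
On the G channel (widest range): 75 ≈ 15 + (p/100)(255 − 15), so p ≈ 100×(75 − 15)/(255 − 15) = 6000/240 = 25.00.
p = 25 reproduces all three channels after rounding.

25%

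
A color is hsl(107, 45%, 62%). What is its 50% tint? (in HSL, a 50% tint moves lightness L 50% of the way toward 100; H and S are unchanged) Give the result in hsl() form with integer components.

hsl(107, 45%, 81%)

L moves 50% from 62 toward 100: 62 + 19 = 81 → 81.
H and S are unchanged.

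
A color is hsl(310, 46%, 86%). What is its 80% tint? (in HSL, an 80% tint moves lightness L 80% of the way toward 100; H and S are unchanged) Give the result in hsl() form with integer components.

hsl(310, 46%, 97%)

L moves 80% from 86 toward 100: 86 + 11.2 = 97.2 → 97.
H and S are unchanged.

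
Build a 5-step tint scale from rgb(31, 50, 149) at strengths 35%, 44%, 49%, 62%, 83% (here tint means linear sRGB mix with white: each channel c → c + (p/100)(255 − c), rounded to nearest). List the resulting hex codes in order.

#6D7ABA, #828CC4, #8D96C9, #AAB1D7, #D9DCED

35%: (31 + 78.4 = 109.4→109, 50 + 71.75 = 121.75→122, 149 + 37.1 = 186.1→186) → #6D7ABA
44%: (31 + 98.56 = 129.56→130, 50 + 90.2 = 140.2→140, 149 + 46.64 = 195.64→196) → #828CC4
49%: (31 + 109.76 = 140.76→141, 50 + 100.45 = 150.45→150, 149 + 51.94 = 200.94→201) → #8D96C9
62%: (31 + 138.88 = 169.88→170, 50 + 127.1 = 177.1→177, 149 + 65.72 = 214.72→215) → #AAB1D7
83%: (31 + 185.92 = 216.92→217, 50 + 170.15 = 220.15→220, 149 + 87.98 = 236.98→237) → #D9DCED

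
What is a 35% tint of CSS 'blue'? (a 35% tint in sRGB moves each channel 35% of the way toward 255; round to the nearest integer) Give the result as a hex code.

#5959ff

CSS blue is rgb(0, 0, 255).
A 35% tint moves each channel 35% toward 255:
  R: 0 + 0.35×(255−0) = 0 + 89.25 = 89.25 → 89
  G: 0 + 0.35×(255−0) = 0 + 89.25 = 89.25 → 89
  B: 255 + 0.35×(255−255) = 255 + 0 = 255 → 255
rgb(89, 89, 255) = #5959ff.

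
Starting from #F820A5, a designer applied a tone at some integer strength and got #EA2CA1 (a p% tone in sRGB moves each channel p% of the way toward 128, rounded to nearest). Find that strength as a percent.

12%

#F820A5 is rgb(248, 32, 165); #EA2CA1 is rgb(234, 44, 161).
On the R channel (widest range): 234 ≈ 248 + (p/100)(128 − 248), so p ≈ 100×(234 − 248)/(128 − 248) = -1400/-120 = 11.67.
p = 12 reproduces all three channels after rounding.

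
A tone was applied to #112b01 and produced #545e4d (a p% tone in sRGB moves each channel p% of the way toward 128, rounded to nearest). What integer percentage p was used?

60%

#112b01 is rgb(17, 43, 1); #545e4d is rgb(84, 94, 77).
On the B channel (widest range): 77 ≈ 1 + (p/100)(128 − 1), so p ≈ 100×(77 − 1)/(128 − 1) = 7600/127 = 59.84.
p = 60 reproduces all three channels after rounding.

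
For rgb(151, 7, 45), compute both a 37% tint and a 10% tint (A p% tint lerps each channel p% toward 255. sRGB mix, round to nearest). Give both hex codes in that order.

37% tint:
  R: 151 + 38.48 = 189.48 → 189
  G: 7 + 91.76 = 98.76 → 99
  B: 45 + 77.7 = 122.7 → 123
  → #BD637B
10% tint:
  R: 151 + 10.4 = 161.4 → 161
  G: 7 + 0.1×(255−7) = 7 + 24.8 = 31.8 → 32
  B: 45 + 21 = 66 → 66
  → #A12042

#BD637B, #A12042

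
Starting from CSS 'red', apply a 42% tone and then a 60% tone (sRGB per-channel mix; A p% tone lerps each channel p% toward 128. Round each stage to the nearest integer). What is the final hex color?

CSS red is rgb(255, 0, 0).
A 42% tone moves each channel 42% toward 128:
  R: 255 − 53.34 = 201.66 → 202
  G: 0 + 0.42×(128−0) = 0 + 53.76 = 53.76 → 54
  B: 0 + 0.42×(128−0) = 0 + 53.76 = 53.76 → 54
After the tone: rgb(202, 54, 54) = #CA3636.
A 60% tone moves each channel 60% toward 128:
  R: 202 + 0.6×(128−202) = 202 − 44.4 = 157.6 → 158
  G: 54 + 0.6×(128−54) = 54 + 44.4 = 98.4 → 98
  B: 54 + 0.6×(128−54) = 54 + 44.4 = 98.4 → 98
rgb(158, 98, 98) = #9E6262.

#9E6262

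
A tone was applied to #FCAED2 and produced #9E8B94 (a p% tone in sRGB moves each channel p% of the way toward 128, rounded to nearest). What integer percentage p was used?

#FCAED2 is rgb(252, 174, 210); #9E8B94 is rgb(158, 139, 148).
On the R channel (widest range): 158 ≈ 252 + (p/100)(128 − 252), so p ≈ 100×(158 − 252)/(128 − 252) = -9400/-124 = 75.81.
p = 76 reproduces all three channels after rounding.

76%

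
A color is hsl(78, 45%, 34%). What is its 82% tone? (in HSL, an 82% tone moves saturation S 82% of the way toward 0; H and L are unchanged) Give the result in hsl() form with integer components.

S moves 82% from 45 toward 0: 45 − 36.9 = 8.1 → 8.
H and L are unchanged.

hsl(78, 8%, 34%)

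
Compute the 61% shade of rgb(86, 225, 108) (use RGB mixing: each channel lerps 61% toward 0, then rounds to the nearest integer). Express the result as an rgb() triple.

rgb(34, 88, 42)

Lerp each channel 61% toward 0:
  R: 86 − 52.46 = 33.54 → 34
  G: 225 − 137.25 = 87.75 → 88
  B: 108 − 65.88 = 42.12 → 42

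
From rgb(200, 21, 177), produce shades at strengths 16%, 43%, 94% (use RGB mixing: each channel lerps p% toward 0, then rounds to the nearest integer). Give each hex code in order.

#a81295, #720c65, #0c010b

16%: (200 − 32 = 168→168, 21 − 3.36 = 17.64→18, 177 − 28.32 = 148.68→149) → #a81295
43%: (200 − 86 = 114→114, 21 − 9.03 = 11.97→12, 177 − 76.11 = 100.89→101) → #720c65
94%: (200 − 188 = 12→12, 21 − 19.74 = 1.26→1, 177 − 166.38 = 10.62→11) → #0c010b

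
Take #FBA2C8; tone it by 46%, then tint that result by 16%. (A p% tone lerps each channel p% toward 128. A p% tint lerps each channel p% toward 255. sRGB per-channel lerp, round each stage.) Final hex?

#CCA3B5

#FBA2C8 is rgb(251, 162, 200).
A 46% tone moves each channel 46% toward 128:
  R: 251 − 56.58 = 194.42 → 194
  G: 162 + 0.46×(128−162) = 162 − 15.64 = 146.36 → 146
  B: 200 + 0.46×(128−200) = 200 − 33.12 = 166.88 → 167
After the tone: rgb(194, 146, 167) = #C292A7.
A 16% tint moves each channel 16% toward 255:
  R: 194 + 0.16×(255−194) = 194 + 9.76 = 203.76 → 204
  G: 146 + 0.16×(255−146) = 146 + 17.44 = 163.44 → 163
  B: 167 + 0.16×(255−167) = 167 + 14.08 = 181.08 → 181
rgb(204, 163, 181) = #CCA3B5.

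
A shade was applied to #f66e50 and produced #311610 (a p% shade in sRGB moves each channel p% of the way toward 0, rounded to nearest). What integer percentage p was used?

#f66e50 is rgb(246, 110, 80); #311610 is rgb(49, 22, 16).
On the R channel (widest range): 49 ≈ 246 + (p/100)(0 − 246), so p ≈ 100×(49 − 246)/(0 − 246) = -19700/-246 = 80.08.
p = 80 reproduces all three channels after rounding.

80%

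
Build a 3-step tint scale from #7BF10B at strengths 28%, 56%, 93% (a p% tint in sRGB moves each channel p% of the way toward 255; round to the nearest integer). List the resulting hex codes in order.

#A0F54F, #C5F994, #F6FEEE

#7BF10B is rgb(123, 241, 11).
28%: (123 + 36.96 = 159.96→160, 241 + 3.92 = 244.92→245, 11 + 68.32 = 79.32→79) → #A0F54F
56%: (123 + 73.92 = 196.92→197, 241 + 7.84 = 248.84→249, 11 + 136.64 = 147.64→148) → #C5F994
93%: (123 + 122.76 = 245.76→246, 241 + 13.02 = 254.02→254, 11 + 226.92 = 237.92→238) → #F6FEEE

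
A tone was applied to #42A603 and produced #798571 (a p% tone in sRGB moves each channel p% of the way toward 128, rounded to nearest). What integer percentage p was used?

88%

#42A603 is rgb(66, 166, 3); #798571 is rgb(121, 133, 113).
On the B channel (widest range): 113 ≈ 3 + (p/100)(128 − 3), so p ≈ 100×(113 − 3)/(128 − 3) = 11000/125 = 88.00.
p = 88 reproduces all three channels after rounding.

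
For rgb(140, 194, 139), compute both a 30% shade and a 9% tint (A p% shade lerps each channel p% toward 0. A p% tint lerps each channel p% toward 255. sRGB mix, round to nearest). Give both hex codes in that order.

30% shade:
  R: 140 + 0.3×(0−140) = 140 − 42 = 98 → 98
  G: 194 − 58.2 = 135.8 → 136
  B: 139 + 0.3×(0−139) = 139 − 41.7 = 97.3 → 97
  → #628861
9% tint:
  R: 140 + 10.35 = 150.35 → 150
  G: 194 + 0.09×(255−194) = 194 + 5.49 = 199.49 → 199
  B: 139 + 0.09×(255−139) = 139 + 10.44 = 149.44 → 149
  → #96c795

#628861, #96c795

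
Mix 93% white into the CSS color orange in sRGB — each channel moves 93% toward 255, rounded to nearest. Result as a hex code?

#FFF9ED

CSS orange is rgb(255, 165, 0).
Per channel, c → c + 0.93(255 − c):
  R: 255 + 0.93×(255−255) = 255 + 0 = 255 → 255
  G: 165 + 83.7 = 248.7 → 249
  B: 0 + 0.93×(255−0) = 0 + 237.15 = 237.15 → 237
rgb(255, 249, 237) = #FFF9ED.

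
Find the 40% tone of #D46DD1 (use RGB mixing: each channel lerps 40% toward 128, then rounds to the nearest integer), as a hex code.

#D46DD1 is rgb(212, 109, 209).
A 40% tone moves each channel 40% toward 128:
  R: 212 + 0.4×(128−212) = 212 − 33.6 = 178.4 → 178
  G: 109 + 0.4×(128−109) = 109 + 7.6 = 116.6 → 117
  B: 209 + 0.4×(128−209) = 209 − 32.4 = 176.6 → 177
rgb(178, 117, 177) = #B275B1.

#B275B1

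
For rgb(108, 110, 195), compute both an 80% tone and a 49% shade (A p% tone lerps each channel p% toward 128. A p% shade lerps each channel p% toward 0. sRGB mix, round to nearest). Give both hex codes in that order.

#7C7C8D, #373863

80% tone:
  R: 108 + 0.8×(128−108) = 108 + 16 = 124 → 124
  G: 110 + 0.8×(128−110) = 110 + 14.4 = 124.4 → 124
  B: 195 + 0.8×(128−195) = 195 − 53.6 = 141.4 → 141
  → #7C7C8D
49% shade:
  R: 108 − 52.92 = 55.08 → 55
  G: 110 + 0.49×(0−110) = 110 − 53.9 = 56.1 → 56
  B: 195 + 0.49×(0−195) = 195 − 95.55 = 99.45 → 99
  → #373863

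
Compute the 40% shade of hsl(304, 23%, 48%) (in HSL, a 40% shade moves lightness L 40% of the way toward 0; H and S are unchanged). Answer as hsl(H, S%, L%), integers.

L moves 40% from 48 toward 0: 48 − 19.2 = 28.8 → 29.
H and S are unchanged.

hsl(304, 23%, 29%)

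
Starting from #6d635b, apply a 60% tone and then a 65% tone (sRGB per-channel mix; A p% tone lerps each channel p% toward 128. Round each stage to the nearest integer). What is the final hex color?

#6d635b is rgb(109, 99, 91).
Lerp each channel 60% toward 128:
  R: 109 + 11.4 = 120.4 → 120
  G: 99 + 0.6×(128−99) = 99 + 17.4 = 116.4 → 116
  B: 91 + 0.6×(128−91) = 91 + 22.2 = 113.2 → 113
After the tone: rgb(120, 116, 113) = #787471.
Per channel, c → c + 0.65(128 − c):
  R: 120 + 5.2 = 125.2 → 125
  G: 116 + 0.65×(128−116) = 116 + 7.8 = 123.8 → 124
  B: 113 + 9.75 = 122.75 → 123
rgb(125, 124, 123) = #7d7c7b.

#7d7c7b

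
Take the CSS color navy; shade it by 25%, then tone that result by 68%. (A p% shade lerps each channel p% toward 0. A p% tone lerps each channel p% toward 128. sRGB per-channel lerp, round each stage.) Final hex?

CSS navy is rgb(0, 0, 128).
Per channel, c → c + 0.25(0 − c):
  R: 0 + 0 = 0 → 0
  G: 0 + 0 = 0 → 0
  B: 128 + 0.25×(0−128) = 128 − 32 = 96 → 96
After the shade: rgb(0, 0, 96) = #000060.
A 68% tone moves each channel 68% toward 128:
  R: 0 + 0.68×(128−0) = 0 + 87.04 = 87.04 → 87
  G: 0 + 87.04 = 87.04 → 87
  B: 96 + 21.76 = 117.76 → 118
rgb(87, 87, 118) = #575776.

#575776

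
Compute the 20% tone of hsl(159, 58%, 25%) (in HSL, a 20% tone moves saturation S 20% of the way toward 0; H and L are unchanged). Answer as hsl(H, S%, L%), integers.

S moves 20% from 58 toward 0: 58 − 11.6 = 46.4 → 46.
H and L are unchanged.

hsl(159, 46%, 25%)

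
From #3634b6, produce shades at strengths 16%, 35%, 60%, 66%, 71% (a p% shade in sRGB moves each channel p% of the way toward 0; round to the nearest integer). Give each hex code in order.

#2d2c99, #232276, #161549, #12123e, #100f35

#3634b6 is rgb(54, 52, 182).
16%: (54 − 8.64 = 45.36→45, 52 − 8.32 = 43.68→44, 182 − 29.12 = 152.88→153) → #2d2c99
35%: (54 − 18.9 = 35.1→35, 52 − 18.2 = 33.8→34, 182 − 63.7 = 118.3→118) → #232276
60%: (54 − 32.4 = 21.6→22, 52 − 31.2 = 20.8→21, 182 − 109.2 = 72.8→73) → #161549
66%: (54 − 35.64 = 18.36→18, 52 − 34.32 = 17.68→18, 182 − 120.12 = 61.88→62) → #12123e
71%: (54 − 38.34 = 15.66→16, 52 − 36.92 = 15.08→15, 182 − 129.22 = 52.78→53) → #100f35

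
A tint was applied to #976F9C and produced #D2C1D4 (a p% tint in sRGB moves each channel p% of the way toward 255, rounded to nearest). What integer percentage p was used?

#976F9C is rgb(151, 111, 156); #D2C1D4 is rgb(210, 193, 212).
On the G channel (widest range): 193 ≈ 111 + (p/100)(255 − 111), so p ≈ 100×(193 − 111)/(255 − 111) = 8200/144 = 56.94.
p = 57 reproduces all three channels after rounding.

57%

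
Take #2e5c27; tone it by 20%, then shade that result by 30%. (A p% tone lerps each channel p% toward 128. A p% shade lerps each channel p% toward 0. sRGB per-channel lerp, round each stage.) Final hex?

#2e5c27 is rgb(46, 92, 39).
Lerp each channel 20% toward 128:
  R: 46 + 0.2×(128−46) = 46 + 16.4 = 62.4 → 62
  G: 92 + 7.2 = 99.2 → 99
  B: 39 + 0.2×(128−39) = 39 + 17.8 = 56.8 → 57
After the tone: rgb(62, 99, 57) = #3e6339.
Lerp each channel 30% toward 0:
  R: 62 + 0.3×(0−62) = 62 − 18.6 = 43.4 → 43
  G: 99 − 29.7 = 69.3 → 69
  B: 57 − 17.1 = 39.9 → 40
rgb(43, 69, 40) = #2b4528.

#2b4528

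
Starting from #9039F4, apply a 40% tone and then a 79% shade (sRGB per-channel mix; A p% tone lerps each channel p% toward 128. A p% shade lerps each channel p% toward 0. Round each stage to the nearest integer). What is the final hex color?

#9039F4 is rgb(144, 57, 244).
Lerp each channel 40% toward 128:
  R: 144 + 0.4×(128−144) = 144 − 6.4 = 137.6 → 138
  G: 57 + 28.4 = 85.4 → 85
  B: 244 − 46.4 = 197.6 → 198
After the tone: rgb(138, 85, 198) = #8A55C6.
Per channel, c → c + 0.79(0 − c):
  R: 138 + 0.79×(0−138) = 138 − 109.02 = 28.98 → 29
  G: 85 − 67.15 = 17.85 → 18
  B: 198 − 156.42 = 41.58 → 42
rgb(29, 18, 42) = #1D122A.

#1D122A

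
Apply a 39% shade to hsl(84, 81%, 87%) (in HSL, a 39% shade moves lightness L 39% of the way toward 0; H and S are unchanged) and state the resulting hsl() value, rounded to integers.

L moves 39% from 87 toward 0: 87 − 33.93 = 53.07 → 53.
H and S are unchanged.

hsl(84, 81%, 53%)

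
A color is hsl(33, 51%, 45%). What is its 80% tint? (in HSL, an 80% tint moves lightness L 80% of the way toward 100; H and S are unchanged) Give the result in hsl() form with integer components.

L moves 80% from 45 toward 100: 45 + 44 = 89 → 89.
H and S are unchanged.

hsl(33, 51%, 89%)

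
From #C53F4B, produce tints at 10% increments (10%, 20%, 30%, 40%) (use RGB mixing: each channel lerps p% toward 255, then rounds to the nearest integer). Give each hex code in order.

#CB525D, #D1656F, #D67981, #DC8C93

#C53F4B is rgb(197, 63, 75).
10%: (197 + 5.8 = 202.8→203, 63 + 19.2 = 82.2→82, 75 + 18 = 93→93) → #CB525D
20%: (197 + 11.6 = 208.6→209, 63 + 38.4 = 101.4→101, 75 + 36 = 111→111) → #D1656F
30%: (197 + 17.4 = 214.4→214, 63 + 57.6 = 120.6→121, 75 + 54 = 129→129) → #D67981
40%: (197 + 23.2 = 220.2→220, 63 + 76.8 = 139.8→140, 75 + 72 = 147→147) → #DC8C93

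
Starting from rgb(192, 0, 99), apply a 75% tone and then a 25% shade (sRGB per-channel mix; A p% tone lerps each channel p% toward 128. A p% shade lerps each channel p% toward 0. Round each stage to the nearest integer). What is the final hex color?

A 75% tone moves each channel 75% toward 128:
  R: 192 − 48 = 144 → 144
  G: 0 + 96 = 96 → 96
  B: 99 + 0.75×(128−99) = 99 + 21.75 = 120.75 → 121
After the tone: rgb(144, 96, 121) = #906079.
A 25% shade moves each channel 25% toward 0:
  R: 144 + 0.25×(0−144) = 144 − 36 = 108 → 108
  G: 96 − 24 = 72 → 72
  B: 121 − 30.25 = 90.75 → 91
rgb(108, 72, 91) = #6C485B.

#6C485B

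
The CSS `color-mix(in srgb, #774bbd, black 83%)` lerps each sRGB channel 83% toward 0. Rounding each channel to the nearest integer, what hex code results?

#774bbd is rgb(119, 75, 189).
Per channel, c → c + 0.83(0 − c):
  R: 119 + 0.83×(0−119) = 119 − 98.77 = 20.23 → 20
  G: 75 − 62.25 = 12.75 → 13
  B: 189 + 0.83×(0−189) = 189 − 156.87 = 32.13 → 32
rgb(20, 13, 32) = #140d20.

#140d20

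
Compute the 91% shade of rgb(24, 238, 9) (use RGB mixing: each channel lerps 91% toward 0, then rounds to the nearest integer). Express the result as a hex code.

A 91% shade moves each channel 91% toward 0:
  R: 24 + 0.91×(0−24) = 24 − 21.84 = 2.16 → 2
  G: 238 + 0.91×(0−238) = 238 − 216.58 = 21.42 → 21
  B: 9 − 8.19 = 0.81 → 1
rgb(2, 21, 1) = #021501.

#021501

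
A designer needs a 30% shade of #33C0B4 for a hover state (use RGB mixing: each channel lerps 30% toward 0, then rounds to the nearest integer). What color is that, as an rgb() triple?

#33C0B4 is rgb(51, 192, 180).
Per channel, c → c + 0.3(0 − c):
  R: 51 − 15.3 = 35.7 → 36
  G: 192 − 57.6 = 134.4 → 134
  B: 180 − 54 = 126 → 126

rgb(36, 134, 126)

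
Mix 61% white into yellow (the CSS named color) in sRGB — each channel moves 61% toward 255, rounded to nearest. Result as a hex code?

#ffff9c

CSS yellow is rgb(255, 255, 0).
A 61% tint moves each channel 61% toward 255:
  R: 255 + 0.61×(255−255) = 255 + 0 = 255 → 255
  G: 255 + 0 = 255 → 255
  B: 0 + 0.61×(255−0) = 0 + 155.55 = 155.55 → 156
rgb(255, 255, 156) = #ffff9c.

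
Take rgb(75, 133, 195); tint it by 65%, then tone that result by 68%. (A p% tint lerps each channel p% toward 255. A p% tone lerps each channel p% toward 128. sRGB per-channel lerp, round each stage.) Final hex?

Lerp each channel 65% toward 255:
  R: 75 + 0.65×(255−75) = 75 + 117 = 192 → 192
  G: 133 + 0.65×(255−133) = 133 + 79.3 = 212.3 → 212
  B: 195 + 0.65×(255−195) = 195 + 39 = 234 → 234
After the tint: rgb(192, 212, 234) = #c0d4ea.
Per channel, c → c + 0.68(128 − c):
  R: 192 − 43.52 = 148.48 → 148
  G: 212 + 0.68×(128−212) = 212 − 57.12 = 154.88 → 155
  B: 234 + 0.68×(128−234) = 234 − 72.08 = 161.92 → 162
rgb(148, 155, 162) = #949ba2.

#949ba2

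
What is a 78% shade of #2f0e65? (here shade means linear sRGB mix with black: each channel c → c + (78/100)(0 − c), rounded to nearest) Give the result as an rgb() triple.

#2f0e65 is rgb(47, 14, 101).
Lerp each channel 78% toward 0:
  R: 47 − 36.66 = 10.34 → 10
  G: 14 − 10.92 = 3.08 → 3
  B: 101 + 0.78×(0−101) = 101 − 78.78 = 22.22 → 22

rgb(10, 3, 22)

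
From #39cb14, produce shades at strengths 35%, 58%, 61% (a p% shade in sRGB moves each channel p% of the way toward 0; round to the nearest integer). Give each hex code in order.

#39cb14 is rgb(57, 203, 20).
35%: (57 − 19.95 = 37.05→37, 203 − 71.05 = 131.95→132, 20 − 7 = 13→13) → #25840d
58%: (57 − 33.06 = 23.94→24, 203 − 117.74 = 85.26→85, 20 − 11.6 = 8.4→8) → #185508
61%: (57 − 34.77 = 22.23→22, 203 − 123.83 = 79.17→79, 20 − 12.2 = 7.8→8) → #164f08

#25840d, #185508, #164f08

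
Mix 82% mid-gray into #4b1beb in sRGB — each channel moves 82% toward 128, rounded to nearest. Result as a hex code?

#4b1beb is rgb(75, 27, 235).
Per channel, c → c + 0.82(128 − c):
  R: 75 + 43.46 = 118.46 → 118
  G: 27 + 0.82×(128−27) = 27 + 82.82 = 109.82 → 110
  B: 235 − 87.74 = 147.26 → 147
rgb(118, 110, 147) = #766e93.

#766e93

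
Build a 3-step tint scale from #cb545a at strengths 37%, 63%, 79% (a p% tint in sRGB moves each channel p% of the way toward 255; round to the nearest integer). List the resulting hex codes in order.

#de9397, #ecc0c2, #f4dbdc

#cb545a is rgb(203, 84, 90).
37%: (203 + 19.24 = 222.24→222, 84 + 63.27 = 147.27→147, 90 + 61.05 = 151.05→151) → #de9397
63%: (203 + 32.76 = 235.76→236, 84 + 107.73 = 191.73→192, 90 + 103.95 = 193.95→194) → #ecc0c2
79%: (203 + 41.08 = 244.08→244, 84 + 135.09 = 219.09→219, 90 + 130.35 = 220.35→220) → #f4dbdc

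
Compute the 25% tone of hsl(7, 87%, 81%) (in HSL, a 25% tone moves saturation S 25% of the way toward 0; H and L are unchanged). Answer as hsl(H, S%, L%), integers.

S moves 25% from 87 toward 0: 87 − 21.75 = 65.25 → 65.
H and L are unchanged.

hsl(7, 65%, 81%)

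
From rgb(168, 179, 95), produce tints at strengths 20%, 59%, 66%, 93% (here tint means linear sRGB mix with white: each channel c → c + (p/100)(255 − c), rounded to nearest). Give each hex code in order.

#b9c27f, #dbe0bd, #e1e5c9, #f9faf4

20%: (168 + 17.4 = 185.4→185, 179 + 15.2 = 194.2→194, 95 + 32 = 127→127) → #b9c27f
59%: (168 + 51.33 = 219.33→219, 179 + 44.84 = 223.84→224, 95 + 94.4 = 189.4→189) → #dbe0bd
66%: (168 + 57.42 = 225.42→225, 179 + 50.16 = 229.16→229, 95 + 105.6 = 200.6→201) → #e1e5c9
93%: (168 + 80.91 = 248.91→249, 179 + 70.68 = 249.68→250, 95 + 148.8 = 243.8→244) → #f9faf4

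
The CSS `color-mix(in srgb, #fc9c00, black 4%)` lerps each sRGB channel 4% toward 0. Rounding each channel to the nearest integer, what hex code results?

#f29600

#fc9c00 is rgb(252, 156, 0).
Lerp each channel 4% toward 0:
  R: 252 + 0.04×(0−252) = 252 − 10.08 = 241.92 → 242
  G: 156 + 0.04×(0−156) = 156 − 6.24 = 149.76 → 150
  B: 0 + 0 = 0 → 0
rgb(242, 150, 0) = #f29600.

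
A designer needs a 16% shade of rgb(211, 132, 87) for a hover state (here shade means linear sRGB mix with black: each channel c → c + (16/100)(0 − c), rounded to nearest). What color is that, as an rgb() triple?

A 16% shade moves each channel 16% toward 0:
  R: 211 + 0.16×(0−211) = 211 − 33.76 = 177.24 → 177
  G: 132 − 21.12 = 110.88 → 111
  B: 87 − 13.92 = 73.08 → 73

rgb(177, 111, 73)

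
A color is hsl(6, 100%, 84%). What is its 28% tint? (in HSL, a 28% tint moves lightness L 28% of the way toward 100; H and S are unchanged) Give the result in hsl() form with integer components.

hsl(6, 100%, 88%)

L moves 28% from 84 toward 100: 84 + 4.48 = 88.48 → 88.
H and S are unchanged.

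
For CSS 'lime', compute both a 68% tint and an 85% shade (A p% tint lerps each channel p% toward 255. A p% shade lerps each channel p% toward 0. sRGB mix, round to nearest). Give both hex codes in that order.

CSS lime is rgb(0, 255, 0).
68% tint:
  R: 0 + 0.68×(255−0) = 0 + 173.4 = 173.4 → 173
  G: 255 + 0.68×(255−255) = 255 + 0 = 255 → 255
  B: 0 + 0.68×(255−0) = 0 + 173.4 = 173.4 → 173
  → #adffad
85% shade:
  R: 0 + 0 = 0 → 0
  G: 255 + 0.85×(0−255) = 255 − 216.75 = 38.25 → 38
  B: 0 + 0 = 0 → 0
  → #002600

#adffad, #002600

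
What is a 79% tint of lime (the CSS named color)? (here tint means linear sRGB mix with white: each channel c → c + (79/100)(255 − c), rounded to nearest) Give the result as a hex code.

#C9FFC9

CSS lime is rgb(0, 255, 0).
A 79% tint moves each channel 79% toward 255:
  R: 0 + 0.79×(255−0) = 0 + 201.45 = 201.45 → 201
  G: 255 + 0.79×(255−255) = 255 + 0 = 255 → 255
  B: 0 + 0.79×(255−0) = 0 + 201.45 = 201.45 → 201
rgb(201, 255, 201) = #C9FFC9.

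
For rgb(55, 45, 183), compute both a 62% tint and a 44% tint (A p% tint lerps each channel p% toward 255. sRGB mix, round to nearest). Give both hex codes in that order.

#b3afe4, #8f89d7

62% tint:
  R: 55 + 124 = 179 → 179
  G: 45 + 0.62×(255−45) = 45 + 130.2 = 175.2 → 175
  B: 183 + 44.64 = 227.64 → 228
  → #b3afe4
44% tint:
  R: 55 + 0.44×(255−55) = 55 + 88 = 143 → 143
  G: 45 + 92.4 = 137.4 → 137
  B: 183 + 31.68 = 214.68 → 215
  → #8f89d7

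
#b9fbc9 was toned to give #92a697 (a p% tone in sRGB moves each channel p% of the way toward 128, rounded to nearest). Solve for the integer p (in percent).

69%

#b9fbc9 is rgb(185, 251, 201); #92a697 is rgb(146, 166, 151).
On the G channel (widest range): 166 ≈ 251 + (p/100)(128 − 251), so p ≈ 100×(166 − 251)/(128 − 251) = -8500/-123 = 69.11.
p = 69 reproduces all three channels after rounding.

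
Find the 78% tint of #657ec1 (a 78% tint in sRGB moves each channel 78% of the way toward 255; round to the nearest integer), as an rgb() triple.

rgb(221, 227, 241)

#657ec1 is rgb(101, 126, 193).
A 78% tint moves each channel 78% toward 255:
  R: 101 + 0.78×(255−101) = 101 + 120.12 = 221.12 → 221
  G: 126 + 100.62 = 226.62 → 227
  B: 193 + 0.78×(255−193) = 193 + 48.36 = 241.36 → 241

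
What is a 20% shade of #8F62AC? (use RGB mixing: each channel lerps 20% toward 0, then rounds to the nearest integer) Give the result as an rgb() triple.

#8F62AC is rgb(143, 98, 172).
Lerp each channel 20% toward 0:
  R: 143 + 0.2×(0−143) = 143 − 28.6 = 114.4 → 114
  G: 98 − 19.6 = 78.4 → 78
  B: 172 − 34.4 = 137.6 → 138

rgb(114, 78, 138)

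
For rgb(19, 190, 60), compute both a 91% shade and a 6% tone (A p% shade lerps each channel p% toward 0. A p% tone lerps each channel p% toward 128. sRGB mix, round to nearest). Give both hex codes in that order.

91% shade:
  R: 19 − 17.29 = 1.71 → 2
  G: 190 − 172.9 = 17.1 → 17
  B: 60 + 0.91×(0−60) = 60 − 54.6 = 5.4 → 5
  → #021105
6% tone:
  R: 19 + 0.06×(128−19) = 19 + 6.54 = 25.54 → 26
  G: 190 + 0.06×(128−190) = 190 − 3.72 = 186.28 → 186
  B: 60 + 0.06×(128−60) = 60 + 4.08 = 64.08 → 64
  → #1ABA40

#021105, #1ABA40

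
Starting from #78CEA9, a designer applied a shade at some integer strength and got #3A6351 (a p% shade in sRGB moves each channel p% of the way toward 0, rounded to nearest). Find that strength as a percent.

#78CEA9 is rgb(120, 206, 169); #3A6351 is rgb(58, 99, 81).
On the G channel (widest range): 99 ≈ 206 + (p/100)(0 − 206), so p ≈ 100×(99 − 206)/(0 − 206) = -10700/-206 = 51.94.
p = 52 reproduces all three channels after rounding.

52%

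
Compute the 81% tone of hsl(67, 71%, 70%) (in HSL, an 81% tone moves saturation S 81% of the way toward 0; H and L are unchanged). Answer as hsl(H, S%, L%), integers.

hsl(67, 13%, 70%)

S moves 81% from 71 toward 0: 71 − 57.51 = 13.49 → 13.
H and L are unchanged.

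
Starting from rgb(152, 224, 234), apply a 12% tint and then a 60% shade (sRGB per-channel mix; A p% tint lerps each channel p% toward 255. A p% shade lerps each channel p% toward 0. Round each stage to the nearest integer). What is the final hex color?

#425B5F

A 12% tint moves each channel 12% toward 255:
  R: 152 + 12.36 = 164.36 → 164
  G: 224 + 3.72 = 227.72 → 228
  B: 234 + 0.12×(255−234) = 234 + 2.52 = 236.52 → 237
After the tint: rgb(164, 228, 237) = #A4E4ED.
Lerp each channel 60% toward 0:
  R: 164 + 0.6×(0−164) = 164 − 98.4 = 65.6 → 66
  G: 228 − 136.8 = 91.2 → 91
  B: 237 + 0.6×(0−237) = 237 − 142.2 = 94.8 → 95
rgb(66, 91, 95) = #425B5F.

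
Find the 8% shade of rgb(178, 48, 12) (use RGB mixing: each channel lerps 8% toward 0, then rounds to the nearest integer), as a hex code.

An 8% shade moves each channel 8% toward 0:
  R: 178 + 0.08×(0−178) = 178 − 14.24 = 163.76 → 164
  G: 48 − 3.84 = 44.16 → 44
  B: 12 + 0.08×(0−12) = 12 − 0.96 = 11.04 → 11
rgb(164, 44, 11) = #A42C0B.

#A42C0B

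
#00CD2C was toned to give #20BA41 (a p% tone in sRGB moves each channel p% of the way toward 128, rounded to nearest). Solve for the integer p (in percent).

#00CD2C is rgb(0, 205, 44); #20BA41 is rgb(32, 186, 65).
On the R channel (widest range): 32 ≈ 0 + (p/100)(128 − 0), so p ≈ 100×(32 − 0)/(128 − 0) = 3200/128 = 25.00.
p = 25 reproduces all three channels after rounding.

25%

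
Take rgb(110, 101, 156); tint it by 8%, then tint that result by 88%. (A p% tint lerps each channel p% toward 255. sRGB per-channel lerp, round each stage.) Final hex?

#EFEEF4

Per channel, c → c + 0.08(255 − c):
  R: 110 + 0.08×(255−110) = 110 + 11.6 = 121.6 → 122
  G: 101 + 0.08×(255−101) = 101 + 12.32 = 113.32 → 113
  B: 156 + 0.08×(255−156) = 156 + 7.92 = 163.92 → 164
After the tint: rgb(122, 113, 164) = #7A71A4.
Lerp each channel 88% toward 255:
  R: 122 + 0.88×(255−122) = 122 + 117.04 = 239.04 → 239
  G: 113 + 0.88×(255−113) = 113 + 124.96 = 237.96 → 238
  B: 164 + 80.08 = 244.08 → 244
rgb(239, 238, 244) = #EFEEF4.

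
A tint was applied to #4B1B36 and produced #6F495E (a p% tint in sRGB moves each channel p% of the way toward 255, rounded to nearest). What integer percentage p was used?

#4B1B36 is rgb(75, 27, 54); #6F495E is rgb(111, 73, 94).
On the G channel (widest range): 73 ≈ 27 + (p/100)(255 − 27), so p ≈ 100×(73 − 27)/(255 − 27) = 4600/228 = 20.18.
p = 20 reproduces all three channels after rounding.

20%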